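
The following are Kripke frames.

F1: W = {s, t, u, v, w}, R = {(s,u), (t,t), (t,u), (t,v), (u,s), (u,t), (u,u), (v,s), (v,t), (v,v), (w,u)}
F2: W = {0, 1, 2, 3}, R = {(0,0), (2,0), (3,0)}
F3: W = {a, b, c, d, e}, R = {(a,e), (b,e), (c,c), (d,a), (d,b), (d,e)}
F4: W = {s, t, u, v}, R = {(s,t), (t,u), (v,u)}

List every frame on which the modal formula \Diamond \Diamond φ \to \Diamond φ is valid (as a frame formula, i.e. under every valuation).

F2, F3

The schema corresponds to a generalized confluence (Geach) condition: \forall x \forall y (x R^2 y \to \exists w (y = w \wedge xRw)).
F1: fails — sR²s but no w* with s=w* and sRw*.
F2: holds.
F3: holds.
F4: fails — sR²u but no w with u=w and sRw.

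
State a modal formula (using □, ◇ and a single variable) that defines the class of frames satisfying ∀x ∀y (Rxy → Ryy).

A defining formula is □(□q → q) (the T□ axiom).
Suppose □(□q→q) is valid. Take Rxy and set V(q)={w : Ryw}. Then at y, □q holds; since □(□q→q) at x, □q→q at y, so q at y, i.e. Ryy.

□(□q → q)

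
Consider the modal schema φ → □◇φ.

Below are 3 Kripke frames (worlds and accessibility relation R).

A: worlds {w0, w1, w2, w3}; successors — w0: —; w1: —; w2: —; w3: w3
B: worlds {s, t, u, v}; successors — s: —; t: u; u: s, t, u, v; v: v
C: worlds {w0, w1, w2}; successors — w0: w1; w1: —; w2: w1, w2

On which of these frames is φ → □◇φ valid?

The schema corresponds to symmetry: ∀x ∀y (Rxy → Ryx).
A: condition met.
B: fails — Ruv but not Rvu.
C: fails — Rw0w1 but not Rw1w0.
Valid on: A.

A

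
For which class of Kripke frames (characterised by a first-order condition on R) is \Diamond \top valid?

seriality: \forall x \exists y Rxy

◇⊤ holds at w iff w has a successor, so frame-validity of ◇⊤ is exactly seriality. Equivalently via □r → ◇r:
Suppose □r→◇r is valid. At any x set V(r)=W. Then □r at x, so ◇r at x, so x has a successor.
Conversely, any frame satisfying \forall x \exists y Rxy validates the schema.
So the correspondent is seriality.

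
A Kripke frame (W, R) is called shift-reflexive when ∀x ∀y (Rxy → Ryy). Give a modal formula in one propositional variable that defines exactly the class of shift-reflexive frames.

This is shift-reflexivity; the standard corresponding axiom is T□: □(□ψ → ψ).
Suppose □(□ψ→ψ) is valid. Take Rxy and set V(ψ)={w : Ryw}. Then at y, □ψ holds; since □(□ψ→ψ) at x, □ψ→ψ at y, so ψ at y, i.e. Ryy.

□(□ψ → ψ)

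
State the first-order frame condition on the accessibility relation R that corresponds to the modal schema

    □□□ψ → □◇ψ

∀x ∀z (xRz → ∃w (xR³w ∧ zRw))

This is a Sahlqvist (Geach-type) schema ◇^0□^3ψ → □^1◇^1ψ.
Minimal-valuation argument: fix x; take any y with xR^0y and any z with xR^1z. Set V(ψ) to the set of worlds R-reachable from y in exactly 3 steps. Then □^3ψ holds at y, so the antecedent holds at x; validity forces ◇^1ψ at z, giving a w with zR^1w and yR^3w.
First-order correspondent: ∀x ∀z (xRz → ∃w (xR³w ∧ zRw)).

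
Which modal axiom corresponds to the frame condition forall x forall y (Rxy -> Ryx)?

This is symmetry; the standard corresponding axiom is B: p → □◇p.
Suppose p→□◇p is valid. Take Rxy and set V(p)={x}. Then p at x, so □◇p at x, so ◇p at y, so some z with Ryz has p; z=x, i.e. Ryx.

p → □◇p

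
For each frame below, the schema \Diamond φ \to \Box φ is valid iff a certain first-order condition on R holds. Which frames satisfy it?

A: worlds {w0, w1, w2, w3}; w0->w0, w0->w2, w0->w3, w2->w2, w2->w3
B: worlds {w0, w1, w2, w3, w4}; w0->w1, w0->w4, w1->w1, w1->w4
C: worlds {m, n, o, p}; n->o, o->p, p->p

C

The schema corresponds to partial functionality: \forall x \forall y \forall z (Rxy \wedge Rxz \to y = z).
A: fails — w0 sees both w0 and w2.
B: fails — w0 sees both w1 and w4.
C: satisfies the condition.
Valid on: C.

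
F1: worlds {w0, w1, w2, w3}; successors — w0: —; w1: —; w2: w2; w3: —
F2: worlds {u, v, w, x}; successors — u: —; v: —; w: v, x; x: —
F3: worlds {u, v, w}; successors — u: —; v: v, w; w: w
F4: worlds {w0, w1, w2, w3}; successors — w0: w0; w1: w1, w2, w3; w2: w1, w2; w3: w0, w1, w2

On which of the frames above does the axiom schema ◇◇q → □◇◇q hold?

The schema corresponds to a generalized confluence (Geach) condition: ∀x ∀y ∀z ((xR²y ∧ xRz) → ∃w (y = w ∧ zR²w)).
F1: satisfies the condition.
F2: satisfies the condition.
F3: fails — vR²v, vRw but no t with v=t and wR²t.
F4: fails — w1R²w0, w1Rw2 but no w with w0=w and w2R²w.

F1, F2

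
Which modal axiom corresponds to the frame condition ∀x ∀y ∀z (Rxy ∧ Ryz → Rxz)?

This is transitivity; the standard corresponding axiom is 4: □ψ → □□ψ.

□ψ → □□ψ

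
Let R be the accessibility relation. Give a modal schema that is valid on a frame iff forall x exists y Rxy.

□ψ → ◇ψ

A defining formula is □ψ → ◇ψ (the D axiom).
Suppose □ψ→◇ψ is valid. At any x set V(ψ)=W. Then □ψ at x, so ◇ψ at x, so x has a successor.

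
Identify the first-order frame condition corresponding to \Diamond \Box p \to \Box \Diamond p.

convergence

Suppose ◇□p→□◇p is valid. Take Rxy, Rxz and set V(p)={w : Ryw}. Then □p at y so ◇□p at x, so □◇p at x, so ◇p at z, giving w with Rzw and Ryw.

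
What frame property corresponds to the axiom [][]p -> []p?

Suppose □□p→□p is valid. Take Rxy and set V(p)={w : xR²w}. Then □□p at x, so □p at x, so p at y, i.e. ∃z(Rxz∧Rzy).

Density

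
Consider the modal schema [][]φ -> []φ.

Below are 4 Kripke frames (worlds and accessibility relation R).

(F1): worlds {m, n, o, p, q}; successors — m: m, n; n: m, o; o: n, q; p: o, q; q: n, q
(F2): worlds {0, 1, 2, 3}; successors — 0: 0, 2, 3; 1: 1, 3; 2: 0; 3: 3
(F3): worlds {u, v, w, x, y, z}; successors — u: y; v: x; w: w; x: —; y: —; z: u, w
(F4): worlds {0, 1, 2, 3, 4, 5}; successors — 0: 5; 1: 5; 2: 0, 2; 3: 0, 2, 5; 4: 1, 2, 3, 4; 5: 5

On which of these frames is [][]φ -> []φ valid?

(F2), (F4)

This is the axiom for density; its first-order frame correspondent is forall x forall y (Rxy -> exists z (Rxz & Rzy)).
(F1): fails — Rno but no z with Rnz and Rzo.
(F2): ✓.
(F3): fails — Rvx but no t with Rvt and Rtx.
(F4): ✓.
Valid on: (F2), (F4).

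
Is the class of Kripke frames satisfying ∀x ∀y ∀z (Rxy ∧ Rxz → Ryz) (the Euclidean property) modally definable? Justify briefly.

Yes, by ◇p → □◇p

The condition is the Euclidean property. A defining modal formula is ◇p → □◇p.
Suppose ◇p→□◇p is valid. Take Rxy, Rxz and set V(p)={y}. Then ◇p at x, so □◇p at x, so ◇p at z, so some w with Rzw has p; w=y, i.e. Rzy. By symmetry of the argument, Ryz.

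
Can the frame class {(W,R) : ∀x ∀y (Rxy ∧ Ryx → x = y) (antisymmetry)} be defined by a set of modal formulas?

Not definable by any modal formula

Any modally definable frame class is closed under surjective bounded morphisms.
The 4-cycle (worlds a,b,c,d with a→b→c→d→a) is antisymmetric. Sending even-indexed worlds to • and odd-indexed worlds to ∘ is a surjective bounded morphism onto the two-world frame with •↔∘, which is not antisymmetric.
Hence antisymmetry is not modally definable.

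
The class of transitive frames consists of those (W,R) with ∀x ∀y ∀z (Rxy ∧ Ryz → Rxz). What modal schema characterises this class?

A defining formula is □p → □□p (the 4 axiom).
Suppose □p→□□p is valid. Take Rxy, Ryz and set V(p)={w : Rxw}. Then □p at x, so □□p at x, so □p at y, so p at z, i.e. Rxz.

□p → □□p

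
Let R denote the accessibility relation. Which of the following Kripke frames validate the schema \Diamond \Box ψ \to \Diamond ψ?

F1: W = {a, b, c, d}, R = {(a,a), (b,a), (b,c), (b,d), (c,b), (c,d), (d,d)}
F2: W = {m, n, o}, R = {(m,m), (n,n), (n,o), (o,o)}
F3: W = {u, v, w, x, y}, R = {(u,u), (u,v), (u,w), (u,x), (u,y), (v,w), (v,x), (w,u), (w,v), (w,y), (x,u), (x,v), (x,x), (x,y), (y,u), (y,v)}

Frame correspondent (Sahlqvist): \forall x \forall y (xRy \to \exists w (yRw \wedge xRw)) — i.e. a generalized confluence (Geach) condition.
F1: holds.
F2: holds.
F3: fails — vRw but no t with wRt and vRt.

F1, F2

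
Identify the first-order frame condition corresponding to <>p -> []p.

partial functionality: forall x forall y forall z (Rxy & Rxz -> y = z)

This schema is the CD axiom.
It corresponds to partial functionality: forall x forall y forall z (Rxy & Rxz -> y = z).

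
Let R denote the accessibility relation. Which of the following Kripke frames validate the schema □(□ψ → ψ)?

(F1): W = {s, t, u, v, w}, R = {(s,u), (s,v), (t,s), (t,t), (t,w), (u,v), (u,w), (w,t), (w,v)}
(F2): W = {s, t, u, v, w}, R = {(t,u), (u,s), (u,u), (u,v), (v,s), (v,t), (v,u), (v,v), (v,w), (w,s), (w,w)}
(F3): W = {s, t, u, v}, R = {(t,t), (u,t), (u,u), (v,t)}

The schema corresponds to shift-reflexivity: ∀x ∀y (Rxy → Ryy).
(F1): fails — Ruv but not Rvv.
(F2): fails — Rus but not Rss.
(F3): holds.

(F3)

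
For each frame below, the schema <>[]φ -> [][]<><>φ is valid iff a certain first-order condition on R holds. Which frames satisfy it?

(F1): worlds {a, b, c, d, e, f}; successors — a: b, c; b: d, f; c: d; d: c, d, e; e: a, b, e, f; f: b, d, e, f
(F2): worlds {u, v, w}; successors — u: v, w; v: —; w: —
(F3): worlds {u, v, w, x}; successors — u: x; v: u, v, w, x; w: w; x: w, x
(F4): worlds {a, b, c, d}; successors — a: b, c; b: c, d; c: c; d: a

Frame correspondent (Sahlqvist): forall x forall y forall z ((xRy & x R^2 z) -> exists w (yRw & z R^2 w)) — i.e. a generalized confluence (Geach) condition.
(F1): fails — eRa, eR²a but no w with aRw and aR²w.
(F2): holds.
(F3): fails — vRu, vR²w but no t with uRt and wR²t.
(F4): fails — bRd, bR²a but no w with dRw and aR²w.

(F2)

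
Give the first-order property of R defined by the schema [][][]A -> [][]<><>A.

forall x forall z (x R^2 z -> exists w (x R^3 w & z R^2 w))

This is a Sahlqvist (Geach-type) schema ◇^0□^3A → □^2◇^2A.
Minimal-valuation argument: fix x; take any y with xR^0y and any z with xR^2z. Set V(A) to the set of worlds R-reachable from y in exactly 3 steps. Then □^3A holds at y, so the antecedent holds at x; validity forces ◇^2A at z, giving a w with zR^2w and yR^3w.
First-order correspondent: forall x forall z (x R^2 z -> exists w (x R^3 w & z R^2 w)).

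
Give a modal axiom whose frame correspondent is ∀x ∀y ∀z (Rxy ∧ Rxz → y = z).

This is partial functionality; the standard corresponding axiom is CD: ◇ψ → □ψ.
Suppose ◇ψ→□ψ is valid. Take Rxy, Rxz and set V(ψ)={y}. Then ◇ψ at x, so □ψ at x, so ψ at z, i.e. z=y.

◇ψ → □ψ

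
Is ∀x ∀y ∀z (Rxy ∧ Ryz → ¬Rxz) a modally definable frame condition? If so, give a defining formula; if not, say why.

Any modally definable frame class is closed under surjective bounded morphisms.
The 3-cycle (worlds a,b,c with a→b→c→a) is intransitive. Mapping every world to a single reflexive point • is a surjective bounded morphism; the reflexive point is not intransitive (R••∧R•• but R••).
Hence intransitivity is not modally definable.

Not modally definable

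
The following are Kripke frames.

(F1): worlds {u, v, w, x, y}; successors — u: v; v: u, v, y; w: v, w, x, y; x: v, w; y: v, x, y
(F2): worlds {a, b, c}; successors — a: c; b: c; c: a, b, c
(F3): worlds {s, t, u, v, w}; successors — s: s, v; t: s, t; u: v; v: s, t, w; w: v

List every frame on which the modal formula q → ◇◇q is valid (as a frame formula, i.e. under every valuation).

Frame correspondent (Sahlqvist): ∀x ∃w (x = w ∧ xR²w) — i.e. a generalized confluence (Geach) condition.
(F1): satisfies the condition.
(F2): satisfies the condition.
(F3): fails — at u but no w* with u=w* and uR²w*.

(F1), (F2)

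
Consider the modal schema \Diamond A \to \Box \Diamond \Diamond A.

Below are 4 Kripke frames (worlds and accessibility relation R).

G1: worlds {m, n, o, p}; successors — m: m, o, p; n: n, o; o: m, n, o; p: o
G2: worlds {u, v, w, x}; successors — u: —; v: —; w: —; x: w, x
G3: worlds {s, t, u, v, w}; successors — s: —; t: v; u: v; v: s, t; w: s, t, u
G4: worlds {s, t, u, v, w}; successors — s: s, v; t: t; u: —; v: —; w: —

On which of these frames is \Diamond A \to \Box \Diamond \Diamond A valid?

Frame correspondent (Sahlqvist): \forall x \forall y \forall z ((xRy \wedge xRz) \to \exists w (y = w \wedge z R^2 w)) — i.e. a generalized confluence (Geach) condition.
G1: fails — mRp, mRp but no w with p=w and pR²w.
G2: fails — xRw, xRw but no t with w=t and wR²t.
G3: fails — vRs, vRs but no w* with s=w* and sR²w*.
G4: fails — sRs, sRv but no w* with s=w* and vR²w*.

none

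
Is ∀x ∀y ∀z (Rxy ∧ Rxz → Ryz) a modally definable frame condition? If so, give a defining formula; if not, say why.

Yes: it is the Euclidean property, defined by the 5 schema ◇p → □◇p.
Suppose ◇p→□◇p is valid. Take Rxy, Rxz and set V(p)={y}. Then ◇p at x, so □◇p at x, so ◇p at z, so some w with Rzw has p; w=y, i.e. Rzy. By symmetry of the argument, Ryz.

Yes, by ◇p → □◇p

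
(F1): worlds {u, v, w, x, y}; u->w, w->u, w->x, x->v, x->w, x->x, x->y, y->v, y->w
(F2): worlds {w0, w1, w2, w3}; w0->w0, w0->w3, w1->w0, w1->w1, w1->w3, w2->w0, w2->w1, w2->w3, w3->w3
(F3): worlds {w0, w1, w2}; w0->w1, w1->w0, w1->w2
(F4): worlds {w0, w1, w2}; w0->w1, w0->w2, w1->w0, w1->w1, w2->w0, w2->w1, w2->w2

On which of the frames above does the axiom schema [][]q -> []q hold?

(F2), (F4)

Frame correspondent (Sahlqvist): forall x forall y (Rxy -> exists z (Rxz & Rzy)) — i.e. density.
(F1): fails — Rwu but no z with Rwz and Rzu.
(F2): holds.
(F3): fails — Rw1w2 but no z with Rw1z and Rzw2.
(F4): holds.
Valid on: (F2), (F4).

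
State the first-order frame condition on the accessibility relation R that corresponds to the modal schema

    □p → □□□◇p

This is a Sahlqvist (Geach-type) schema ◇^0□^1p → □^3◇^1p.
First-order correspondent: ∀x ∀z (xR³z → ∃w (xRw ∧ zRw)).

∀x ∀z (xR³z → ∃w (xRw ∧ zRw))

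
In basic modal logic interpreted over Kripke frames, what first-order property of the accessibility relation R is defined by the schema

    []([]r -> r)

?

shift-reflexivity

Suppose □(□r→r) is valid. Take Rxy and set V(r)={w : Ryw}. Then at y, □r holds; since □(□r→r) at x, □r→r at y, so r at y, i.e. Ryy.
The converse is a direct semantic check.
So the correspondent is shift-reflexivity.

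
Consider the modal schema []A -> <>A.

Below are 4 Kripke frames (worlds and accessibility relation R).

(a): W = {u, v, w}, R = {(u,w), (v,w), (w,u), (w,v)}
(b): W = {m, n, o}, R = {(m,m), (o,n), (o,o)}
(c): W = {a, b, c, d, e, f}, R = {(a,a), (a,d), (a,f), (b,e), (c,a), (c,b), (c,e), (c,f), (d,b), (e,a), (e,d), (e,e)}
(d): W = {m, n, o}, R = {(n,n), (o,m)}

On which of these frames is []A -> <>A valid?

(a)

The schema corresponds to seriality: forall x exists y Rxy.
(a): condition met.
(b): fails — world n has no successor.
(c): fails — world f has no successor.
(d): fails — world m has no successor.
Valid on: (a).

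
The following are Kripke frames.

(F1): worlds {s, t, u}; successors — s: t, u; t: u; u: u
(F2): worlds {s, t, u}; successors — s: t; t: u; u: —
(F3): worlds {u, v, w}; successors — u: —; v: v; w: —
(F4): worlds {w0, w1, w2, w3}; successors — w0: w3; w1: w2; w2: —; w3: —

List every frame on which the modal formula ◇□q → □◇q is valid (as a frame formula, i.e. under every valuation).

(F1), (F3)

Frame correspondent (Sahlqvist): ∀x ∀y ∀z (Rxy ∧ Rxz → ∃w (Ryw ∧ Rzw)) — i.e. convergence.
(F1): holds.
(F2): fails — Rtu and Rtu but u and u have no common successor.
(F3): holds.
(F4): fails — Rw0w3 and Rw0w3 but w3 and w3 have no common successor.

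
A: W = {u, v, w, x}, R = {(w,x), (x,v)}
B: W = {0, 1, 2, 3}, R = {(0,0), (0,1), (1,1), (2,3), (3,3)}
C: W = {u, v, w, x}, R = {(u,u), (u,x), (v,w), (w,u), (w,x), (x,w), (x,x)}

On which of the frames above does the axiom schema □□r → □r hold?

B

The schema corresponds to density: ∀x ∀y (Rxy → ∃z (Rxz ∧ Rzy)).
A: fails — Rwx but no z with Rwz and Rzx.
B: holds.
C: fails — Rvw but no z with Rvz and Rzw.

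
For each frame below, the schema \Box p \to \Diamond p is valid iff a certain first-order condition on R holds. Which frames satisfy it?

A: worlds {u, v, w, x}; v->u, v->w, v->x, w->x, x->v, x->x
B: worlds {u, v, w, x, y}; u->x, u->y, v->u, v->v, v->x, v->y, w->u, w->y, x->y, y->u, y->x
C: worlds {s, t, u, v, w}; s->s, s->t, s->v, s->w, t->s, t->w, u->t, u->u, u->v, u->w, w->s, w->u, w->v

Frame correspondent (Sahlqvist): \forall x \exists y Rxy — i.e. seriality.
A: fails — world u has no successor.
B: condition met.
C: fails — world v has no successor.

B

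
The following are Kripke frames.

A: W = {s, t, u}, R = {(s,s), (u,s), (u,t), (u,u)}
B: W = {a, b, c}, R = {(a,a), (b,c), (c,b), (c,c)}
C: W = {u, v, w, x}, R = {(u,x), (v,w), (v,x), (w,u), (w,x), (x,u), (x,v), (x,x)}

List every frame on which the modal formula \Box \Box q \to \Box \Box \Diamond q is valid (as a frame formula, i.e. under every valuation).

This is the axiom for a generalized confluence (Geach) condition; its first-order frame correspondent is \forall x \forall z (x R^2 z \to \exists w (x R^2 w \wedge zRw)).
A: fails — uR²t but no w with uR²w and tRw.
B: condition met.
C: condition met.

B, C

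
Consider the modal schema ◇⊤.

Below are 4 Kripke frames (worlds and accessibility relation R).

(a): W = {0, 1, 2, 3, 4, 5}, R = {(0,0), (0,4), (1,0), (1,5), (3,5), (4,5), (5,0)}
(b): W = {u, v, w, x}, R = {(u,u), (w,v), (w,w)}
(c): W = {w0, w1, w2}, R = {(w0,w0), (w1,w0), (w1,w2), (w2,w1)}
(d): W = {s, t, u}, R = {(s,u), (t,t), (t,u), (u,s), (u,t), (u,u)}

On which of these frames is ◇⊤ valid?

(c), (d)

Frame correspondent (Sahlqvist): ∀x ∃y Rxy — i.e. seriality.
(a): fails — world 2 has no successor.
(b): fails — world v has no successor.
(c): ✓.
(d): ✓.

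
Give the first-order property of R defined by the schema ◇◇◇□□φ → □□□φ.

This is a Sahlqvist (Geach-type) schema ◇^3□^2φ → □^3◇^0φ.
Minimal-valuation argument: fix x; take any y with xR^3y and any z with xR^3z. Set V(φ) to the set of worlds R-reachable from y in exactly 2 steps. Then □^2φ holds at y, so the antecedent holds at x; validity forces ◇^0φ at z, giving a w with zR^0w and yR^2w.
First-order correspondent: ∀x ∀y ∀z ((xR³y ∧ xR³z) → ∃w (yR²w ∧ z = w)).

∀x ∀y ∀z ((xR³y ∧ xR³z) → ∃w (yR²w ∧ z = w))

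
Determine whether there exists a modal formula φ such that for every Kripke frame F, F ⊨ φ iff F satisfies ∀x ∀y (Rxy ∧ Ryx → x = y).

No

Any modally definable frame class is closed under surjective bounded morphisms.
The 4-cycle (worlds 0,1,2,3 with 0→1→2→3→0) is antisymmetric. Sending even-indexed worlds to s and odd-indexed worlds to t is a surjective bounded morphism onto the two-world frame with s↔t, which is not antisymmetric.
So the class is not modally definable.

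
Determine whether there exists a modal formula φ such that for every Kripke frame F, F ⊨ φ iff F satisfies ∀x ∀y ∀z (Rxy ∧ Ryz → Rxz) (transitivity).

Yes, by □q → □□q

Yes: it is transitivity, defined by the 4 schema □q → □□q.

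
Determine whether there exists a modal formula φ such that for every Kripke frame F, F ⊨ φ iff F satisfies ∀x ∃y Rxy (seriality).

Yes — defined by □q → ◇q

The condition is seriality. A defining modal formula is □q → ◇q.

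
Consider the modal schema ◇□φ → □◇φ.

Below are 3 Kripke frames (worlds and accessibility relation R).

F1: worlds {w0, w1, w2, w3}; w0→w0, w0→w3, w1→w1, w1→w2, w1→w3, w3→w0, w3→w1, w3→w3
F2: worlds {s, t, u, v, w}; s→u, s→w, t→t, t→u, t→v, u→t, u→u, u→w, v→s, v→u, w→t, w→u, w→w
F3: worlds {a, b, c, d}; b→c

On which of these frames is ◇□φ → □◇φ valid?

F2

The schema corresponds to convergence: ∀x ∀y ∀z (Rxy ∧ Rxz → ∃w (Ryw ∧ Rzw)).
F1: fails — Rw1w2 and Rw1w2 but w2 and w2 have no common successor.
F2: satisfies the condition.
F3: fails — Rbc and Rbc but c and c have no common successor.
Valid on: F2.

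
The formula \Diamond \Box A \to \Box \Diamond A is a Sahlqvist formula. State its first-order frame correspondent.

convergence: \forall x \forall y \forall z (Rxy \wedge Rxz \to \exists w (Ryw \wedge Rzw))

This is the .2 axiom.
Its frame correspondent is convergence — \forall x \forall y \forall z (Rxy \wedge Rxz \to \exists w (Ryw \wedge Rzw)).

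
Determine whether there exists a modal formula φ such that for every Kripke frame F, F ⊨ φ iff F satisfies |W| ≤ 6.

No — not modally definable

Any modally definable frame class is closed under disjoint unions.
Any modal formula valid on each of 7 disjoint one-world frames is valid on their disjoint union (validity is preserved under disjoint unions). Each one-world frame has |W|=1≤6, but the union has |W|=7.
So no modal formula (or set of formulas) defines exactly the |W|≤6 frames.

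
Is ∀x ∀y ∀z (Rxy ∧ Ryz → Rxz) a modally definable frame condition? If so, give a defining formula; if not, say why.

Yes: it is transitivity, defined by the 4 schema □r → □□r.
Suppose □r→□□r is valid. Take Rxy, Ryz and set V(r)={w : Rxw}. Then □r at x, so □□r at x, so □r at y, so r at z, i.e. Rxz.

Yes, by □r → □□r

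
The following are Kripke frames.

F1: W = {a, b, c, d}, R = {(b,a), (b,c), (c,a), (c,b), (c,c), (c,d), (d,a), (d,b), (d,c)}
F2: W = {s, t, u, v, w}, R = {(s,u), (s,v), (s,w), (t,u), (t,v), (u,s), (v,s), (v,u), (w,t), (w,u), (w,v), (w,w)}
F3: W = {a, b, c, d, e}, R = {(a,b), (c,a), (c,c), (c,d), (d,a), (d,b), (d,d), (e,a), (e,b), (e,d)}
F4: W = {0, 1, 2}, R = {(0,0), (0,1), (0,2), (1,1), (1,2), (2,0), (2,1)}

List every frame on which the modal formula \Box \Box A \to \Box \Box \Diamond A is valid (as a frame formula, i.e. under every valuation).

The schema corresponds to a generalized confluence (Geach) condition: \forall x \forall z (x R^2 z \to \exists w (x R^2 w \wedge zRw)).
F1: fails — bR²a but no w with bR²w and aRw.
F2: fails — uR²u but no w* with uR²w* and uRw*.
F3: fails — cR²b but no w with cR²w and bRw.
F4: ✓.

F4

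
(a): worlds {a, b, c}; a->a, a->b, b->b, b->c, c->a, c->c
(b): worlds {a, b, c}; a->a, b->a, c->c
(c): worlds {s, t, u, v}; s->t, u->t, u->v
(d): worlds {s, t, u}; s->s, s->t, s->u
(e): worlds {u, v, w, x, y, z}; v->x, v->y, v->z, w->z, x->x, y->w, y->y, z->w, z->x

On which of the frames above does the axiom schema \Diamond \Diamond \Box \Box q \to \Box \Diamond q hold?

(a), (b), (c)

Frame correspondent (Sahlqvist): \forall x \forall y \forall z ((x R^2 y \wedge xRz) \to \exists w (y R^2 w \wedge zRw)) — i.e. a generalized confluence (Geach) condition.
(a): condition met.
(b): condition met.
(c): condition met.
(d): fails — sR²s, sRt but no w with sR²w and tRw.
(e): fails — vR²x, vRy but no t with xR²t and yRt.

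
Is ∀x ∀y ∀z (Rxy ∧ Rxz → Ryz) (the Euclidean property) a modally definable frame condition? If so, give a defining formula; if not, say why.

Definable; ◇r → □◇r defines it

The condition is the Euclidean property. A defining modal formula is ◇r → □◇r.
Suppose ◇r→□◇r is valid. Take Rxy, Rxz and set V(r)={y}. Then ◇r at x, so □◇r at x, so ◇r at z, so some w with Rzw has r; w=y, i.e. Rzy. By symmetry of the argument, Ryz.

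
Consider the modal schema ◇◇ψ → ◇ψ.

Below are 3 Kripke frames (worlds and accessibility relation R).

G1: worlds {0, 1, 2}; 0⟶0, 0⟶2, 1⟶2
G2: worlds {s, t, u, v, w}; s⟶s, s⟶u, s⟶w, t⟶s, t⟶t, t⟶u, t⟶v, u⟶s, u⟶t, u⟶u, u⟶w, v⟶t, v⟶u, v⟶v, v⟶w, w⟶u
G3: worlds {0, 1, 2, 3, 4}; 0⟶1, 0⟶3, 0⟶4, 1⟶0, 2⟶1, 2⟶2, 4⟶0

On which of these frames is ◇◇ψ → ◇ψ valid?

G1

This is the axiom for transitivity; its first-order frame correspondent is ∀x ∀y ∀z (Rxy ∧ Ryz → Rxz).
G1: holds.
G2: fails — Rwu and Ruw but not Rww.
G3: fails — R10 and R01 but not R11.
Valid on: G1.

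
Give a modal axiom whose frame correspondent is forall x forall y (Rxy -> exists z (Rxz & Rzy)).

The condition is density. The C4 schema □□q → □q defines it.
Suppose □□q→□q is valid. Take Rxy and set V(q)={w : xR²w}. Then □□q at x, so □q at x, so q at y, i.e. ∃z(Rxz∧Rzy).

□□q → □q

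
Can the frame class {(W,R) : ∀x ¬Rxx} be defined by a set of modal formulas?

Not modally definable

Modal frame validity is preserved under surjective bounded morphisms.
The 2-cycle (worlds s,t with s→t→s) is irreflexive, and the map sending every world to a single reflexive point • is a surjective bounded morphism (forth: every edge maps to (•,•); back: every world has a successor). So any modal formula valid on the 2-cycle is also valid on the reflexive point, which is not irreflexive.
Hence irreflexivity is not modally definable.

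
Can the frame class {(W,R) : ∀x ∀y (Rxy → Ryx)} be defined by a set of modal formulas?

Yes: it is symmetry, defined by the B schema r → □◇r.

Yes — defined by r → □◇r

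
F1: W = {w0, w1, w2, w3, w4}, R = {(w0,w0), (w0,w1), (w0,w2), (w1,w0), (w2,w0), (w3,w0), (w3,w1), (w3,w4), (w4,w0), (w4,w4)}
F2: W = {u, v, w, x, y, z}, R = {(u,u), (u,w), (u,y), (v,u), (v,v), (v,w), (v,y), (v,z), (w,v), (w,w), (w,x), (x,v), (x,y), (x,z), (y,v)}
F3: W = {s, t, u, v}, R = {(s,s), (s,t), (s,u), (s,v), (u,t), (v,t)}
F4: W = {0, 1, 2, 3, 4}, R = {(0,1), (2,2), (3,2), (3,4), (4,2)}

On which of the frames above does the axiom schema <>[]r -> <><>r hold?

Frame correspondent (Sahlqvist): forall x forall y (xRy -> exists w (yRw & x R^2 w)) — i.e. a generalized confluence (Geach) condition.
F1: ✓.
F2: fails — vRz but no t with zRt and vR²t.
F3: fails — sRt but no w with tRw and sR²w.
F4: fails — 0R1 but no w with 1Rw and 0R²w.
Valid on: F1.

F1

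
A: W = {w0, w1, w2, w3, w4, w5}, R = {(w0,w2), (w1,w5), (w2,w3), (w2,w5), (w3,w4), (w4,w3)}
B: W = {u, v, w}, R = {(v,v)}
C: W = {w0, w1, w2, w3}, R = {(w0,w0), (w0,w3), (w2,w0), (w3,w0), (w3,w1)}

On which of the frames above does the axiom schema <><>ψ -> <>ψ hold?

Frame correspondent (Sahlqvist): forall x forall y forall z (Rxy & Ryz -> Rxz) — i.e. transitivity.
A: fails — Rw0w2 and Rw2w5 but not Rw0w5.
B: ✓.
C: fails — Rw3w0 and Rw0w3 but not Rw3w3.

B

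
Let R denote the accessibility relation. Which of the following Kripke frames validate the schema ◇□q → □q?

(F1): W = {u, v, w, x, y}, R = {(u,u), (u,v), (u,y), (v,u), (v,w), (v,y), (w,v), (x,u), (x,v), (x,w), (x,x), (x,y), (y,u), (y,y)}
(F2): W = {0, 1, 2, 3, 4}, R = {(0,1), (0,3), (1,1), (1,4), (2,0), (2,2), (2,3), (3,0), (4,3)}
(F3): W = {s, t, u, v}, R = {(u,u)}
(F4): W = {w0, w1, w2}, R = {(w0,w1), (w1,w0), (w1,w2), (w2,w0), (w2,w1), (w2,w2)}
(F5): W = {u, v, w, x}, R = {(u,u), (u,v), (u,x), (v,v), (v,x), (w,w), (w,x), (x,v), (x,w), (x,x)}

This is the axiom for the Euclidean property; its first-order frame correspondent is ∀x ∀y ∀z (Rxy ∧ Rxz → Ryz).
(F1): fails — Ruv and Ruv but not Rvv.
(F2): fails — R01 and R03 but not R13.
(F3): condition met.
(F4): fails — Rw0w1 and Rw0w1 but not Rw1w1.
(F5): fails — Ruv and Ruu but not Rvu.
Valid on: (F3).

(F3)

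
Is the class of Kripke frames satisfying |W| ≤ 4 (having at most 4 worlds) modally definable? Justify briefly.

Modal frame validity is preserved under disjoint unions.
Any modal formula valid on each of 5 disjoint one-world frames is valid on their disjoint union (validity is preserved under disjoint unions). Each one-world frame has |W|=1≤4, but the union has |W|=5.
Hence having at most 4 worlds is not modally definable.

Not modally definable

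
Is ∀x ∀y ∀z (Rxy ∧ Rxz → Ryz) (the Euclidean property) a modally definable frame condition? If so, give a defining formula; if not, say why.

Yes: it is the Euclidean property, defined by the 5 schema ◇q → □◇q.

Definable; ◇q → □◇q defines it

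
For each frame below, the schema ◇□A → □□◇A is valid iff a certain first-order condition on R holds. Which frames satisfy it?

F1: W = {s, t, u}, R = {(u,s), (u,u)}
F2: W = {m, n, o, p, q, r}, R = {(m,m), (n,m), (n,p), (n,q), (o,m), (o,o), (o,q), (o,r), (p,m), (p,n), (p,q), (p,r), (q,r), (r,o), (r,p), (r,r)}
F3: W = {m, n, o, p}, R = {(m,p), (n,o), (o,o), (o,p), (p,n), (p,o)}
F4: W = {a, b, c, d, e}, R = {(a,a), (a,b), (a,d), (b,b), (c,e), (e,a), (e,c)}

F3

This is the axiom for a generalized confluence (Geach) condition; its first-order frame correspondent is ∀x ∀y ∀z ((xRy ∧ xR²z) → ∃w (yRw ∧ zRw)).
F1: fails — uRs, uR²s but no w with sRw and sRw.
F2: fails — nRm, nR²q but no w with mRw and qRw.
F3: condition met.
F4: fails — aRa, aR²d but no w with aRw and dRw.
Valid on: F3.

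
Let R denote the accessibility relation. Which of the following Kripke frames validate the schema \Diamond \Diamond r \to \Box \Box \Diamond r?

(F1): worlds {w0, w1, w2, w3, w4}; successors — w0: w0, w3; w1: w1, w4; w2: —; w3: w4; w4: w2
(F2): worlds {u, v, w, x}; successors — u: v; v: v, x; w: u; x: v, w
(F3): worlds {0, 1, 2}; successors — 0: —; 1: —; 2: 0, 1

(F3)

Frame correspondent (Sahlqvist): \forall x \forall y \forall z ((x R^2 y \wedge x R^2 z) \to \exists w (y = w \wedge zRw)) — i.e. a generalized confluence (Geach) condition.
(F1): fails — w0R²w0, w0R²w3 but no w with w0=w and w3Rw.
(F2): fails — uR²x, uR²x but no t with x=t and xRt.
(F3): ✓.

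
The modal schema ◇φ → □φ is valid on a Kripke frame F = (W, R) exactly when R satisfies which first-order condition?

Suppose ◇φ→□φ is valid. Take Rxy, Rxz and set V(φ)={y}. Then ◇φ at x, so □φ at x, so φ at z, i.e. z=y.
The converse is a direct semantic check.
Frame condition: ∀x ∀y ∀z (Rxy ∧ Rxz → y = z).

Partial functionality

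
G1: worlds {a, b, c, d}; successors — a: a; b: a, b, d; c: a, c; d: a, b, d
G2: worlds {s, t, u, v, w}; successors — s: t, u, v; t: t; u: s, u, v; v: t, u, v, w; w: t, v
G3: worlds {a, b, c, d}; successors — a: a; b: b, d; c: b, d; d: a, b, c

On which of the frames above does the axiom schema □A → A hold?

This is the axiom for reflexivity; its first-order frame correspondent is ∀x Rxx.
G1: ✓.
G2: fails — world s does not see itself.
G3: fails — world c does not see itself.
Valid on: G1.

G1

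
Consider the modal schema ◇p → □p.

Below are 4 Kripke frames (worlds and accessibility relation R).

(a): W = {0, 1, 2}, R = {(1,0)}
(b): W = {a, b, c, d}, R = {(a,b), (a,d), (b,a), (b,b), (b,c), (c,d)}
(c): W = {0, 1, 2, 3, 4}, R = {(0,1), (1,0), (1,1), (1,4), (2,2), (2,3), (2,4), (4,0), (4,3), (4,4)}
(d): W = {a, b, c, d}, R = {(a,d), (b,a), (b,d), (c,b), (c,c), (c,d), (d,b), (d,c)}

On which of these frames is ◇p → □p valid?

(a)

This is the axiom for partial functionality; its first-order frame correspondent is ∀x ∀y ∀z (Rxy ∧ Rxz → y = z).
(a): holds.
(b): fails — a sees both b and d.
(c): fails — 1 sees both 0 and 1.
(d): fails — b sees both a and d.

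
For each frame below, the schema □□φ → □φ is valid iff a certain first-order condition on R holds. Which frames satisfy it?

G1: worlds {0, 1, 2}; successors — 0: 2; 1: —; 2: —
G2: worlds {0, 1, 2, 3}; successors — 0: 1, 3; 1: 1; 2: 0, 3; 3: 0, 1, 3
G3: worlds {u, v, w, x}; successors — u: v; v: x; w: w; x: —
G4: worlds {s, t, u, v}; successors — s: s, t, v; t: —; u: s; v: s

The schema corresponds to density: ∀x ∀y (Rxy → ∃z (Rxz ∧ Rzy)).
G1: fails — R02 but no z with R0z and Rz2.
G2: satisfies the condition.
G3: fails — Ruv but no z with Ruz and Rzv.
G4: satisfies the condition.
Valid on: G2, G4.

G2, G4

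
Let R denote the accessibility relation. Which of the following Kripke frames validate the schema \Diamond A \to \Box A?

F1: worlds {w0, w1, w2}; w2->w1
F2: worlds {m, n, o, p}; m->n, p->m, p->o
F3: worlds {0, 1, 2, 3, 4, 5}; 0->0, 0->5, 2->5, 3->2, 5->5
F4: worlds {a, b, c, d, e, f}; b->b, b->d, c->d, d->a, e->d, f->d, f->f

F1

This is the axiom for partial functionality; its first-order frame correspondent is \forall x \forall y \forall z (Rxy \wedge Rxz \to y = z).
F1: condition met.
F2: fails — p sees both m and o.
F3: fails — 0 sees both 0 and 5.
F4: fails — b sees both b and d.
Valid on: F1.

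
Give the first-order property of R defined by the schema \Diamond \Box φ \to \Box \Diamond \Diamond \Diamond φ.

\forall x \forall y \forall z ((xRy \wedge xRz) \to \exists w (yRw \wedge z R^3 w))

This is a Sahlqvist (Geach-type) schema ◇^1□^1φ → □^1◇^3φ.
First-order correspondent: \forall x \forall y \forall z ((xRy \wedge xRz) \to \exists w (yRw \wedge z R^3 w)).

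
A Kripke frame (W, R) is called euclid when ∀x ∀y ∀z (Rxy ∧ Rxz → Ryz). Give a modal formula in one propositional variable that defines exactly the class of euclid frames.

A defining formula is ◇r → □◇r (the 5 axiom).

◇r → □◇r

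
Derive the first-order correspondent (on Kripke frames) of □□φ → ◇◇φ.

This is a Sahlqvist (Geach-type) schema ◇^0□^2φ → □^0◇^2φ.
Minimal-valuation argument: fix x; take any y with xR^0y and any z with xR^0z. Set V(φ) to the set of worlds R-reachable from y in exactly 2 steps. Then □^2φ holds at y, so the antecedent holds at x; validity forces ◇^2φ at z, giving a w with zR^2w and yR^2w.
First-order correspondent: ∀x ∃w (xR²w ∧ xR²w).

∀x ∃w (xR²w ∧ xR²w)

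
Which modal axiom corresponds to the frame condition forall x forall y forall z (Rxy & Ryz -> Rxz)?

A defining formula is □r → □□r (the 4 axiom).
Suppose □r→□□r is valid. Take Rxy, Ryz and set V(r)={w : Rxw}. Then □r at x, so □□r at x, so □r at y, so r at z, i.e. Rxz.

□r → □□r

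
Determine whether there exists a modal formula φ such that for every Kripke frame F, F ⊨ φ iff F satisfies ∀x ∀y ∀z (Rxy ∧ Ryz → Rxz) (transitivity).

The condition is transitivity. A defining modal formula is □r → □□r.

Definable; □r → □□r defines it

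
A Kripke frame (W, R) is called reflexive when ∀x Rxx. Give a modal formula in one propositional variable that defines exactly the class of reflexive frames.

This is reflexivity; the standard corresponding axiom is T: □p → p.
Suppose □p→p is valid. At any x set V(p)={w : Rxw}. Then □p holds at x, so p holds at x, i.e. Rxx.

□p → p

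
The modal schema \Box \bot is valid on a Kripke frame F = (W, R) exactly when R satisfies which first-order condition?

□⊥ is valid iff no world has any successor (otherwise □⊥ fails at any world with one).

emptiness of R: \forall x \forall y \neg Rxy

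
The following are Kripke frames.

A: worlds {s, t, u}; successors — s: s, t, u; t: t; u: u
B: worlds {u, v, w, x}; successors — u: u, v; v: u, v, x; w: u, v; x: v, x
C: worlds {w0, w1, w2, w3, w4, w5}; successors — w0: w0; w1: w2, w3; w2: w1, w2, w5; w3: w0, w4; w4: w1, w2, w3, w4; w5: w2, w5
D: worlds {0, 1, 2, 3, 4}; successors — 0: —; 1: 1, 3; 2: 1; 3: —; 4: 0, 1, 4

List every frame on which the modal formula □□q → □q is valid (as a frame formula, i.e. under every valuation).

This is the axiom for density; its first-order frame correspondent is ∀x ∀y (Rxy → ∃z (Rxz ∧ Rzy)).
A: holds.
B: holds.
C: fails — Rw1w3 but no z with Rw1z and Rzw3.
D: holds.

A, B, D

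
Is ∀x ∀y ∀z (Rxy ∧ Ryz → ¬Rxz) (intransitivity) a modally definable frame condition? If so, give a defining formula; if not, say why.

No

Any modally definable frame class is closed under surjective bounded morphisms.
The 5-cycle (worlds a,b,c,d,e with a→b→c→d→e→a) is intransitive. Mapping every world to a single reflexive point • is a surjective bounded morphism; the reflexive point is not intransitive (R••∧R•• but R••).
Hence intransitivity is not modally definable.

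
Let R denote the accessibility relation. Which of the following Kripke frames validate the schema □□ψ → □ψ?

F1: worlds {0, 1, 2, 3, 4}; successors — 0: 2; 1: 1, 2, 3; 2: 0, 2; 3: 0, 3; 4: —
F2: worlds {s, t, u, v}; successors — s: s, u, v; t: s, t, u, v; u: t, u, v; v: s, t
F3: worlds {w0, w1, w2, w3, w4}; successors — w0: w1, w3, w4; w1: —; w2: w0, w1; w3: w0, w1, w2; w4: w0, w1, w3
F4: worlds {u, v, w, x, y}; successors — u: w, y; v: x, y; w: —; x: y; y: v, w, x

This is the axiom for density; its first-order frame correspondent is ∀x ∀y (Rxy → ∃z (Rxz ∧ Rzy)).
F1: ✓.
F2: ✓.
F3: fails — Rw0w4 but no z with Rw0z and Rzw4.
F4: fails — Ryw but no z with Ryz and Rzw.
Valid on: F1, F2.

F1, F2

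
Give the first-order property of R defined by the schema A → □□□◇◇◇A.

This is a Sahlqvist (Geach-type) schema ◇^0□^0A → □^3◇^3A.
Minimal-valuation argument: fix x; take any y with xR^0y and any z with xR^3z. Set V(A) to the set of worlds R-reachable from y in exactly 0 steps. Then □^0A holds at y, so the antecedent holds at x; validity forces ◇^3A at z, giving a w with zR^3w and yR^0w.
First-order correspondent: ∀x ∀z (xR³z → ∃w (x = w ∧ zR³w)).

∀x ∀z (xR³z → ∃w (x = w ∧ zR³w))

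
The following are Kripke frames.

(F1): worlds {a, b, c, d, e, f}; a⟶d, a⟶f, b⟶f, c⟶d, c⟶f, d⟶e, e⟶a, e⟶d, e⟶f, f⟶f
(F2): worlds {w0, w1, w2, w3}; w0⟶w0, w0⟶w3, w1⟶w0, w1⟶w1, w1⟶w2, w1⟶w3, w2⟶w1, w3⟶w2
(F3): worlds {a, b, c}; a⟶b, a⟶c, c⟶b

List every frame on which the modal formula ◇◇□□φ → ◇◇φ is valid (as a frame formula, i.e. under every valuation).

Frame correspondent (Sahlqvist): ∀x ∀y (xR²y → ∃w (yR²w ∧ xR²w)) — i.e. a generalized confluence (Geach) condition.
(F1): condition met.
(F2): fails — w0R²w3 but no w with w3R²w and w0R²w.
(F3): fails — aR²b but no w with bR²w and aR²w.
Valid on: (F1).

(F1)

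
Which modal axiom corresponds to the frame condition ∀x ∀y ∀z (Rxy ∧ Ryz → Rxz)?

□p → □□p

A defining formula is □p → □□p (the 4 axiom).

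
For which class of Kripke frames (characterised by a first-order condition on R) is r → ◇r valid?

reflexivity

This is a form of the T axiom.
It corresponds to reflexivity: ∀x Rxx.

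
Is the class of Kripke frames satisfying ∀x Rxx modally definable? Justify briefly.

This is a Sahlqvist condition; the T axiom □r → r defines it.
Suppose □r→r is valid. At any x set V(r)={w : Rxw}. Then □r holds at x, so r holds at x, i.e. Rxx.

Yes — defined by □r → r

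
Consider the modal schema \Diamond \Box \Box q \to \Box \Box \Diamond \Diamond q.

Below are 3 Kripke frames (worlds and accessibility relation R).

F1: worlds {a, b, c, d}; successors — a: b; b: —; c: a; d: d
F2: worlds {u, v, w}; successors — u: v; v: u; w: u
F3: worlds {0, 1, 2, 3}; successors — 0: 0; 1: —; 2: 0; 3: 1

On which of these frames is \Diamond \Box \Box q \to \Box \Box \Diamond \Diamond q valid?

Frame correspondent (Sahlqvist): \forall x \forall y \forall z ((xRy \wedge x R^2 z) \to \exists w (y R^2 w \wedge z R^2 w)) — i.e. a generalized confluence (Geach) condition.
F1: fails — cRa, cR²b but no w with aR²w and bR²w.
F2: fails — uRv, uR²u but no t with vR²t and uR²t.
F3: ✓.

F3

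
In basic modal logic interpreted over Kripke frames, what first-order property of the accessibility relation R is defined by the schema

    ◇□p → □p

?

This schema is equivalent to the 5 axiom ◇p → □◇p.
Its frame correspondent is the Euclidean property — ∀x ∀y ∀z (Rxy ∧ Rxz → Ryz).

the Euclidean property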